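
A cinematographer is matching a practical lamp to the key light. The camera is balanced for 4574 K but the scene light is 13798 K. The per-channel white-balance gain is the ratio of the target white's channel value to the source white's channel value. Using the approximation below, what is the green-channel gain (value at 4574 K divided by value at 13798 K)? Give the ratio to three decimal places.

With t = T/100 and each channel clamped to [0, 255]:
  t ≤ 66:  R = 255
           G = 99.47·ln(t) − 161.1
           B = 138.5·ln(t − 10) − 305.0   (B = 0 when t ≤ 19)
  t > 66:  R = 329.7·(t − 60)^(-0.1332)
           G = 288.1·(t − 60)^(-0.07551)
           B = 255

1.057

At 13798 K (t = 137.98):
  G = 288.1·(137.98 − 60)^(-0.07551) = 288.1·77.98^(-0.07551) = 288.1·0.71967 = 207.338.
At 4574 K (t = 45.74):
  G = 99.47·ln 45.74 − 161.1 = 99.47·3.8230 − 161.1 = 219.171.
Gain = 219.171 / 207.338 = 1.0571 → 1.057.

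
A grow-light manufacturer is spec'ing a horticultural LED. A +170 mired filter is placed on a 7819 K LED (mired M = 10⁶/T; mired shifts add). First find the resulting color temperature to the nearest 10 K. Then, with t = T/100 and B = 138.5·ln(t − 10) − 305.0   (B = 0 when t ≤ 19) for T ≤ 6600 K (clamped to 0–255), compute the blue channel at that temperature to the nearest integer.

M_in = 10⁶/7819 = 127.89; M_out = 127.89 + (+170) = 297.89.
T_out = 10⁶/297.89 = 3356.9 K → 3360 K; t = 33.6.
B = 138.5·ln(33.6 − 10) − 305.0 = 138.5·ln 23.6 − 305.0 = 138.5·3.1612 − 305.0 = 132.833.
Rounded: 133.

133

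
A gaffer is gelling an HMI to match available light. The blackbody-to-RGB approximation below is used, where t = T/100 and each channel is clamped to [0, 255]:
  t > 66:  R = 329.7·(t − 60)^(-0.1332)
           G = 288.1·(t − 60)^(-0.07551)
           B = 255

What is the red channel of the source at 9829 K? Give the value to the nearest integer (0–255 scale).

t = 9829/100 = 98.29; the t > 66 branch applies.
R = 329.7·(98.29 − 60)^(-0.1332) = 329.7·38.29^(-0.1332) = 329.7·0.61537 = 202.886.
Rounded: 203.

203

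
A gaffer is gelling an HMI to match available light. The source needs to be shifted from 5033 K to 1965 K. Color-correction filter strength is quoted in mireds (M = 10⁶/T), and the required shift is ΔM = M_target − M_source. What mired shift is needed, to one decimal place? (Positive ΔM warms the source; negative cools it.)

M_source = 10⁶/5033 = 198.689; M_target = 10⁶/1965 = 508.906.
ΔM = 508.906 − 198.689 = 310.217 → +310.2 mireds, a warming shift.

+310.2 mireds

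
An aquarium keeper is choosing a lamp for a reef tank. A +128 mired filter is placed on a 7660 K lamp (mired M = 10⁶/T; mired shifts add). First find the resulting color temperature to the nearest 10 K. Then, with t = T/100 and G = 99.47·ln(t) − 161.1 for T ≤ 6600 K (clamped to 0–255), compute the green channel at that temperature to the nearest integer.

M_in = 10⁶/7660 = 130.55; M_out = 130.55 + (+128) = 258.55.
T_out = 10⁶/258.55 = 3867.7 K → 3870 K; t = 38.7.
G = 99.47·ln 38.7 − 161.1 = 99.47·3.6558 − 161.1 = 202.546.
Rounded: 203.

203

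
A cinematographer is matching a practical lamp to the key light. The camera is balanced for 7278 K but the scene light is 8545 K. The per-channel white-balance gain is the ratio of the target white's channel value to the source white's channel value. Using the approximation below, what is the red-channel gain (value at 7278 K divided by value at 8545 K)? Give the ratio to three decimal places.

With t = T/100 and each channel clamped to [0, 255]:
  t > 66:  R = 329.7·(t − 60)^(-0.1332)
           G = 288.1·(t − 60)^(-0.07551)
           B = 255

1.096

At 8545 K (t = 85.45):
  R = 329.7·(85.45 − 60)^(-0.1332) = 329.7·25.45^(-0.1332) = 329.7·0.64977 = 214.231.
At 7278 K (t = 72.78):
  R = 329.7·(72.78 − 60)^(-0.1332) = 329.7·12.78^(-0.1332) = 329.7·0.71221 = 234.817.
Gain = 234.817 / 214.231 = 1.0961 → 1.096.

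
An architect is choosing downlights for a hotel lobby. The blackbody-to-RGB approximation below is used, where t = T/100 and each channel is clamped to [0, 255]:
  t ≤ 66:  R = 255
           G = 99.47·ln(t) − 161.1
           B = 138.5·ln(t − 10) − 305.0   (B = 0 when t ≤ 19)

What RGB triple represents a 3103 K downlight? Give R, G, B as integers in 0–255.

R=255, G=181, B=117

t = 3103/100 = 31.03; the t ≤ 66 branch applies.
R = 255 by definition for t ≤ 66.
G = 99.47·ln 31.03 − 161.1 = 99.47·3.4350 − 161.1 = 180.575.
B = 138.5·ln(31.03 − 10) − 305.0 = 138.5·ln 21.03 − 305.0 = 138.5·3.0459 − 305.0 = 116.864.
Rounded: (255, 181, 117).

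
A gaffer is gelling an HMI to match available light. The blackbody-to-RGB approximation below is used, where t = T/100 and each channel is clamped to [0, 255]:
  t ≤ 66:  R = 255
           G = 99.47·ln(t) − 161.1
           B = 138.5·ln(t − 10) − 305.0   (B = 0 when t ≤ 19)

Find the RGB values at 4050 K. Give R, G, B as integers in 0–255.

t = 4050/100 = 40.5; the t ≤ 66 branch applies.
R = 255 by definition for t ≤ 66.
G = 99.47·ln 40.5 − 161.1 = 99.47·3.7013 − 161.1 = 207.069.
B = 138.5·ln(40.5 − 10) − 305.0 = 138.5·ln 30.5 − 305.0 = 138.5·3.4177 − 305.0 = 168.355.
Rounded: (255, 207, 168).

R=255, G=207, B=168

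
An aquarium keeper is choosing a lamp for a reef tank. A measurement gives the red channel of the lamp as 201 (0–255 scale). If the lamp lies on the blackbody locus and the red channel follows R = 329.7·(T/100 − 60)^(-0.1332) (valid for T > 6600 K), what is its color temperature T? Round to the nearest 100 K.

10100 K

(t − 60)^(-0.1332) = 201/329.7 = 0.60965.
t − 60 = 0.60965^(1/-0.1332) = 0.60965^(-7.508) = 41.071, so t = 101.071.
T = 100·t = 10107 K → 10100 K to the nearest 100 K.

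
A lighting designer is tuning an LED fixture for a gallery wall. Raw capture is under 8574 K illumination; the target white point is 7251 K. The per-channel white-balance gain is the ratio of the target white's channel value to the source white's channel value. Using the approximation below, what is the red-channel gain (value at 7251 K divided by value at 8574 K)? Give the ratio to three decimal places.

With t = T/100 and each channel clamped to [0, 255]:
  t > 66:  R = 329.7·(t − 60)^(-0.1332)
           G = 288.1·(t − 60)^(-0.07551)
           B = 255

1.101

At 8574 K (t = 85.74):
  R = 329.7·(85.74 − 60)^(-0.1332) = 329.7·25.74^(-0.1332) = 329.7·0.64879 = 213.907.
At 7251 K (t = 72.51):
  R = 329.7·(72.51 − 60)^(-0.1332) = 329.7·12.51^(-0.1332) = 329.7·0.71424 = 235.486.
Gain = 235.486 / 213.907 = 1.1009 → 1.101.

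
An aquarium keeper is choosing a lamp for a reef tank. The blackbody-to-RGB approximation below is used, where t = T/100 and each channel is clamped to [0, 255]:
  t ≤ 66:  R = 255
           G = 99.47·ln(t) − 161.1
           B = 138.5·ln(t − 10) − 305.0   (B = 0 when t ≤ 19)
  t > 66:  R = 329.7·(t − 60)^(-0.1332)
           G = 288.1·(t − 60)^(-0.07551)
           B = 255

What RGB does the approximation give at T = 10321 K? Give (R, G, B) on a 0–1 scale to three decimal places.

t = 10321/100 = 103.21; the t > 66 branch applies.
R = 329.7·(103.21 − 60)^(-0.1332) = 329.7·43.21^(-0.1332) = 329.7·0.60554 = 199.645.
G = 288.1·(103.21 − 60)^(-0.07551) = 288.1·43.21^(-0.07551) = 288.1·0.75248 = 216.791.
B = 255 by definition for t > 66.
Dividing each by 255: (0.7829, 0.8502, 1.0000) → (0.783, 0.850, 1.000).

(0.783, 0.850, 1.000)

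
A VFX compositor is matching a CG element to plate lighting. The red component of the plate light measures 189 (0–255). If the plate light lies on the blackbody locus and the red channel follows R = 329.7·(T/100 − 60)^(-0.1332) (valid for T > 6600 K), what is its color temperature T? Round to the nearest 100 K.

12500 K

(t − 60)^(-0.1332) = 189/329.7 = 0.57325.
t − 60 = 0.57325^(1/-0.1332) = 0.57325^(-7.508) = 65.199, so t = 125.199.
T = 100·t = 12520 K → 12500 K to the nearest 100 K.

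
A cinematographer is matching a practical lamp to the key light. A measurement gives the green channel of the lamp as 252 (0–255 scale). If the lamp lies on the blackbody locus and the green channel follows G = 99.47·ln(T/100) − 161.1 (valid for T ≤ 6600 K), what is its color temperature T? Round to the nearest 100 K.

ln t = (252 + 161.1) / 99.47 = 4.1530.
t = e^4.1530 = 63.625.
T = 100·t = 6363 K → 6400 K to the nearest 100 K.

6400 K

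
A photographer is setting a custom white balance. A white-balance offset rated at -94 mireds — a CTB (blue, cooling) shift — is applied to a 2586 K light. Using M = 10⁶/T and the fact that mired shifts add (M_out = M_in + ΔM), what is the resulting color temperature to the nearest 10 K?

3420 K

M_in = 10⁶/2586 = 386.70 mireds.
M_out = 386.70 + (-94) = 292.70 mireds.
T_out = 10⁶/292.70 = 3416.5 K → 3420 K.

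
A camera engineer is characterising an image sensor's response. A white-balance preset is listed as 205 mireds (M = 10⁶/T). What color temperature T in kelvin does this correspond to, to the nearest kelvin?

4878 K

T = 10⁶ / 205 = 4878.05 K → 4878 K.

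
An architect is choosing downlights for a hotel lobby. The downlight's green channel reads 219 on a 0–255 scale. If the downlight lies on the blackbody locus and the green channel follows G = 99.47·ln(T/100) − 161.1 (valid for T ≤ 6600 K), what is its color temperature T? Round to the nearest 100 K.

4600 K

ln t = (219 + 161.1) / 99.47 = 3.8213.
t = e^3.8213 = 45.661.
T = 100·t = 4566 K → 4600 K to the nearest 100 K.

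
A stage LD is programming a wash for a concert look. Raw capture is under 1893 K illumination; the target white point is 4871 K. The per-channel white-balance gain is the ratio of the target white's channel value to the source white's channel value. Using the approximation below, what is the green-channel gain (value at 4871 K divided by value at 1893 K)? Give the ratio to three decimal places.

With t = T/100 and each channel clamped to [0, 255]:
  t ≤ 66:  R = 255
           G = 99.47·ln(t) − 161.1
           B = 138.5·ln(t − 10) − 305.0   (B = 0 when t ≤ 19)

At 1893 K (t = 18.93):
  G = 99.47·ln 18.93 − 161.1 = 99.47·2.9407 − 161.1 = 131.416.
At 4871 K (t = 48.71):
  G = 99.47·ln 48.71 − 161.1 = 99.47·3.8859 − 161.1 = 225.429.
Gain = 225.429 / 131.416 = 1.7154 → 1.715.

1.715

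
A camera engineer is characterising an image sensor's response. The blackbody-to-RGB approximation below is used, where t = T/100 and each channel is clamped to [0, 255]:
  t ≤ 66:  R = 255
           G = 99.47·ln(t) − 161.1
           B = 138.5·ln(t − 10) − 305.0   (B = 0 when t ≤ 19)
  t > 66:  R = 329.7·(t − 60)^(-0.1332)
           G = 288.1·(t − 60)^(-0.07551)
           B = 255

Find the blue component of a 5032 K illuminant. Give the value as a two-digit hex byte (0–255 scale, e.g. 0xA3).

t = 5032/100 = 50.32; the t ≤ 66 branch applies.
B = 138.5·ln(50.32 − 10) − 305.0 = 138.5·ln 40.32 − 305.0 = 138.5·3.6968 − 305.0 = 207.013.
Rounded: 207; in hex, 0xCF.

0xCF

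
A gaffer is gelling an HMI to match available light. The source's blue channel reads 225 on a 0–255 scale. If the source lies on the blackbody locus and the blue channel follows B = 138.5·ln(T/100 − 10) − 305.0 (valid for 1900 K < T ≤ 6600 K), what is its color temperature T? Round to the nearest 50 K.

ln(t − 10) = (225 + 305.0) / 138.5 = 3.8267.
t − 10 = e^3.8267 = 45.911, so t = 55.911.
T = 100·t = 5591 K → 5600 K to the nearest 50 K.

5600 K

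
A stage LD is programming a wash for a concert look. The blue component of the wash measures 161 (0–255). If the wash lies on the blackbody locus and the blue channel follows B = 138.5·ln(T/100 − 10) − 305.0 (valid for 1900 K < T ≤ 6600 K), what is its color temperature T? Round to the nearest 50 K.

3900 K

ln(t − 10) = (161 + 305.0) / 138.5 = 3.3646.
t − 10 = e^3.3646 = 28.923, so t = 38.923.
T = 100·t = 3892 K → 3900 K to the nearest 50 K.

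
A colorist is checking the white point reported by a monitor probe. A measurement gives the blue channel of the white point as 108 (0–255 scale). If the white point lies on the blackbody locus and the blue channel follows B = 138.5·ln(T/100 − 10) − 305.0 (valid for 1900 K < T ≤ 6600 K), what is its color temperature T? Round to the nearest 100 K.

ln(t − 10) = (108 + 305.0) / 138.5 = 2.9819.
t − 10 = e^2.9819 = 19.726, so t = 29.726.
T = 100·t = 2973 K → 3000 K to the nearest 100 K.

3000 K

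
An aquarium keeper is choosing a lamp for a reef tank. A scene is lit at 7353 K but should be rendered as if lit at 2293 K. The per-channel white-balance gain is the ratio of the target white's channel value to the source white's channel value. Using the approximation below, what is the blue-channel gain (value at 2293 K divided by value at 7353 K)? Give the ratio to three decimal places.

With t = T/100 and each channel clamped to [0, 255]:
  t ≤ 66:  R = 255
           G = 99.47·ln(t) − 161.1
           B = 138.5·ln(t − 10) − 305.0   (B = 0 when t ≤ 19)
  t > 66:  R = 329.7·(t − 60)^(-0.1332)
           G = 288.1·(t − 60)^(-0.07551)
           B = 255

0.194

At 7353 K (t = 73.53):
  B = 255 by definition for t > 66.
At 2293 K (t = 22.93):
  B = 138.5·ln(22.93 − 10) − 305.0 = 138.5·ln 12.93 − 305.0 = 138.5·2.5596 − 305.0 = 49.498.
Gain = 49.498 / 255.000 = 0.1941 → 0.194.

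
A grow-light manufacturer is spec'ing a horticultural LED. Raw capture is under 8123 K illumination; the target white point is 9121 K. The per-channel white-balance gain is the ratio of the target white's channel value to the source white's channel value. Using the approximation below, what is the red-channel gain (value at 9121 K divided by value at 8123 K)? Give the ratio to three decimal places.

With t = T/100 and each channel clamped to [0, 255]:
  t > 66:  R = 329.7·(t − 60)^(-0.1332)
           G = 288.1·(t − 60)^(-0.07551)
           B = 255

At 8123 K (t = 81.23):
  R = 329.7·(81.23 − 60)^(-0.1332) = 329.7·21.23^(-0.1332) = 329.7·0.66566 = 219.467.
At 9121 K (t = 91.21):
  R = 329.7·(91.21 − 60)^(-0.1332) = 329.7·31.21^(-0.1332) = 329.7·0.63235 = 208.487.
Gain = 208.487 / 219.467 = 0.9500 → 0.950.

0.950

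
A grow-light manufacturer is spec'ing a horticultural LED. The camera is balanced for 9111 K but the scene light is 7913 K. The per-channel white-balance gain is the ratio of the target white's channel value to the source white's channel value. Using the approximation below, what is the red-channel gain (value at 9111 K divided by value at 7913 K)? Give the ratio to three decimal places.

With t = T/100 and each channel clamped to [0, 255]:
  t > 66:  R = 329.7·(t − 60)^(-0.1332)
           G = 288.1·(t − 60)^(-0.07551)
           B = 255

At 7913 K (t = 79.13):
  R = 329.7·(79.13 − 60)^(-0.1332) = 329.7·19.13^(-0.1332) = 329.7·0.67496 = 222.533.
At 9111 K (t = 91.11):
  R = 329.7·(91.11 − 60)^(-0.1332) = 329.7·31.11^(-0.1332) = 329.7·0.63262 = 208.576.
Gain = 208.576 / 222.533 = 0.9373 → 0.937.

0.937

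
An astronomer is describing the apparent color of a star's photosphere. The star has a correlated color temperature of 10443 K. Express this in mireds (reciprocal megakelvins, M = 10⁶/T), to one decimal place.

95.8 mireds

M = 10⁶ / 10443 = 95.758 → 95.8 mireds.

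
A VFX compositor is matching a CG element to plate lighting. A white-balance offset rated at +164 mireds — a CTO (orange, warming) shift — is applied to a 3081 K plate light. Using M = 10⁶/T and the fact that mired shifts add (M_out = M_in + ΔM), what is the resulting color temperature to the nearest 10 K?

2050 K

M_in = 10⁶/3081 = 324.57 mireds.
M_out = 324.57 + (+164) = 488.57 mireds.
T_out = 10⁶/488.57 = 2046.8 K → 2050 K.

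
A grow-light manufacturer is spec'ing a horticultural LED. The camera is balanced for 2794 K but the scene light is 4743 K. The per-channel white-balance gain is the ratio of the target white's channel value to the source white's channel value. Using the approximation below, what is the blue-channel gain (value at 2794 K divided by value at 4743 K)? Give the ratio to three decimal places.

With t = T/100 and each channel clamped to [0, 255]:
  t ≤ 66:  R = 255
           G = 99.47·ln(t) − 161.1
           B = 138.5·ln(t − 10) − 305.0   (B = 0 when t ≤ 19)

At 4743 K (t = 47.43):
  B = 138.5·ln(47.43 − 10) − 305.0 = 138.5·ln 37.43 − 305.0 = 138.5·3.6225 − 305.0 = 196.712.
At 2794 K (t = 27.94):
  B = 138.5·ln(27.94 − 10) − 305.0 = 138.5·ln 17.94 − 305.0 = 138.5·2.8870 − 305.0 = 94.854.
Gain = 94.854 / 196.712 = 0.4822 → 0.482.

0.482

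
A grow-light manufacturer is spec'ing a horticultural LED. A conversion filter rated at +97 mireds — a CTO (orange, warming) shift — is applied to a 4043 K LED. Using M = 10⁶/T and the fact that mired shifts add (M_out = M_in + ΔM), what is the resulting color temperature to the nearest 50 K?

2900 K

M_in = 10⁶/4043 = 247.34 mireds.
M_out = 247.34 + (+97) = 344.34 mireds.
T_out = 10⁶/344.34 = 2904.1 K → 2900 K.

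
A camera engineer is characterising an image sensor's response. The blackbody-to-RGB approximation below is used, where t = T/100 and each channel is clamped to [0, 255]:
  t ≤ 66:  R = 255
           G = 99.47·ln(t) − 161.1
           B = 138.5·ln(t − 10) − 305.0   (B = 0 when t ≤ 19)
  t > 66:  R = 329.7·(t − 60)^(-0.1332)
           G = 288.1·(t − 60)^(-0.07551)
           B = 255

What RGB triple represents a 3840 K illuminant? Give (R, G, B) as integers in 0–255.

(255, 202, 158)

t = 3840/100 = 38.4; the t ≤ 66 branch applies.
R = 255 by definition for t ≤ 66.
G = 99.47·ln 38.4 − 161.1 = 99.47·3.6481 − 161.1 = 201.772.
B = 138.5·ln(38.4 − 10) − 305.0 = 138.5·ln 28.4 − 305.0 = 138.5·3.3464 − 305.0 = 158.475.
Rounded: (255, 202, 158).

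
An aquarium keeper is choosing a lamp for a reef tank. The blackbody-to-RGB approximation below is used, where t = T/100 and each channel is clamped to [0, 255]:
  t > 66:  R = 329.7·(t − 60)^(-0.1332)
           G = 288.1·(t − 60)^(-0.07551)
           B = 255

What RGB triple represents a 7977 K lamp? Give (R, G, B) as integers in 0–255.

(222, 230, 255)

t = 7977/100 = 79.77; the t > 66 branch applies.
R = 329.7·(79.77 − 60)^(-0.1332) = 329.7·19.77^(-0.1332) = 329.7·0.67200 = 221.560.
G = 288.1·(79.77 − 60)^(-0.07551) = 288.1·19.77^(-0.07551) = 288.1·0.79825 = 229.976.
B = 255 by definition for t > 66.
Rounded: (222, 230, 255).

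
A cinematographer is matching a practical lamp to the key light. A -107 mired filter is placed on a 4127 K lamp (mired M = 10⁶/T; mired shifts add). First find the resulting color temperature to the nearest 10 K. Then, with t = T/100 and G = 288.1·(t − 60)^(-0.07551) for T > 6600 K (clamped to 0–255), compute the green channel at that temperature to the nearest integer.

M_in = 10⁶/4127 = 242.31; M_out = 242.31 + (-107) = 135.31.
T_out = 10⁶/135.31 = 7390.6 K → 7390 K; t = 73.9.
G = 288.1·(73.9 − 60)^(-0.07551) = 288.1·13.9^(-0.07551) = 288.1·0.81977 = 236.175.
Rounded: 236.

236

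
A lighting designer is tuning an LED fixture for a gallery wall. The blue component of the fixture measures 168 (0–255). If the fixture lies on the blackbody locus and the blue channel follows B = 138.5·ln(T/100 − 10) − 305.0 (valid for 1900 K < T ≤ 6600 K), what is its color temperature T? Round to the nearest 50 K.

4050 K

ln(t − 10) = (168 + 305.0) / 138.5 = 3.4152.
t − 10 = e^3.4152 = 30.422, so t = 40.422.
T = 100·t = 4042 K → 4050 K to the nearest 50 K.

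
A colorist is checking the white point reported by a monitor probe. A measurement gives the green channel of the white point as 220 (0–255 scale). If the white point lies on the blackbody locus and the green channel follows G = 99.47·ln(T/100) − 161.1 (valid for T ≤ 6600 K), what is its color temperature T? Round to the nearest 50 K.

4600 K

ln t = (220 + 161.1) / 99.47 = 3.8313.
t = e^3.8313 = 46.123.
T = 100·t = 4612 K → 4600 K to the nearest 50 K.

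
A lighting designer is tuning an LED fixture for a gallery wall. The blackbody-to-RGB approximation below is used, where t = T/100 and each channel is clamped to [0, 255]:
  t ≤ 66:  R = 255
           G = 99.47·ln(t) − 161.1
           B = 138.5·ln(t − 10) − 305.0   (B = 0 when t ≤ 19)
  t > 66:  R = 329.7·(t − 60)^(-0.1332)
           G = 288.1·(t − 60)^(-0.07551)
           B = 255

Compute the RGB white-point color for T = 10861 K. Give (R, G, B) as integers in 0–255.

(197, 215, 255)

t = 10861/100 = 108.61; the t > 66 branch applies.
R = 329.7·(108.61 − 60)^(-0.1332) = 329.7·48.61^(-0.1332) = 329.7·0.59611 = 196.538.
G = 288.1·(108.61 − 60)^(-0.07551) = 288.1·48.61^(-0.07551) = 288.1·0.74582 = 214.871.
B = 255 by definition for t > 66.
Rounded: (197, 215, 255).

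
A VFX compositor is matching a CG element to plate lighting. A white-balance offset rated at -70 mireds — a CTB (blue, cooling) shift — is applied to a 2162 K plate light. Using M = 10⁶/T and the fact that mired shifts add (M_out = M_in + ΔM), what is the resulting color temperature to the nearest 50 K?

M_in = 10⁶/2162 = 462.53 mireds.
M_out = 462.53 + (-70) = 392.53 mireds.
T_out = 10⁶/392.53 = 2547.5 K → 2550 K.

2550 K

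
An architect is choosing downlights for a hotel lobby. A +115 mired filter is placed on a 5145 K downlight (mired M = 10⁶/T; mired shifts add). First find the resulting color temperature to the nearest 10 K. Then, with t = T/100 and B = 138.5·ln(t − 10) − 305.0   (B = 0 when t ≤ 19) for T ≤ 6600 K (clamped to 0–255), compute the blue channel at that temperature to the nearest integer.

125

M_in = 10⁶/5145 = 194.36; M_out = 194.36 + (+115) = 309.36.
T_out = 10⁶/309.36 = 3232.4 K → 3230 K; t = 32.3.
B = 138.5·ln(32.3 − 10) − 305.0 = 138.5·ln 22.3 − 305.0 = 138.5·3.1046 − 305.0 = 124.985.
Rounded: 125.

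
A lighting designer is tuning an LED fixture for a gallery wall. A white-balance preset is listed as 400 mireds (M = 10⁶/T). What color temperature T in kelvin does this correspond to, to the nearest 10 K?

2500 K

T = 10⁶ / 400 = 2500.00 K → 2500 K.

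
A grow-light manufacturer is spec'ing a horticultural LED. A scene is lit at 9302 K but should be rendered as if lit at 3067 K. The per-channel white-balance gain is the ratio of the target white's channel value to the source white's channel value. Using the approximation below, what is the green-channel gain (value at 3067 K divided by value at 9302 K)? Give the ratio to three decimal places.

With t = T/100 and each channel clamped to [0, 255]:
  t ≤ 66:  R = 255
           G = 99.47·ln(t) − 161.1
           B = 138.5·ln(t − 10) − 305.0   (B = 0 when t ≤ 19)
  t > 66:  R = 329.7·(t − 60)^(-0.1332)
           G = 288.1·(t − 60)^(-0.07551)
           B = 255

0.811

At 9302 K (t = 93.02):
  G = 288.1·(93.02 − 60)^(-0.07551) = 288.1·33.02^(-0.07551) = 288.1·0.76792 = 221.238.
At 3067 K (t = 30.67):
  G = 99.47·ln 30.67 − 161.1 = 99.47·3.4233 − 161.1 = 179.414.
Gain = 179.414 / 221.238 = 0.8110 → 0.811.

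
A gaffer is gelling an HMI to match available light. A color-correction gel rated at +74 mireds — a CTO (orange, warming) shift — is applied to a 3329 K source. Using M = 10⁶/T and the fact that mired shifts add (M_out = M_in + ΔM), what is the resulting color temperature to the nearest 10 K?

2670 K

M_in = 10⁶/3329 = 300.39 mireds.
M_out = 300.39 + (+74) = 374.39 mireds.
T_out = 10⁶/374.39 = 2671.0 K → 2670 K.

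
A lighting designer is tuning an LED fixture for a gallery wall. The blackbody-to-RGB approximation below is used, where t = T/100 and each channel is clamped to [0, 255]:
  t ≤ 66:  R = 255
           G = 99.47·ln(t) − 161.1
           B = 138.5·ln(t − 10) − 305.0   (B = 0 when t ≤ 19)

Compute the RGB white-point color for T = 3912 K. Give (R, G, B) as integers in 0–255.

(255, 204, 162)

t = 3912/100 = 39.12; the t ≤ 66 branch applies.
R = 255 by definition for t ≤ 66.
G = 99.47·ln 39.12 − 161.1 = 99.47·3.6666 − 161.1 = 203.620.
B = 138.5·ln(39.12 − 10) − 305.0 = 138.5·ln 29.12 − 305.0 = 138.5·3.3714 − 305.0 = 161.942.
Rounded: (255, 204, 162).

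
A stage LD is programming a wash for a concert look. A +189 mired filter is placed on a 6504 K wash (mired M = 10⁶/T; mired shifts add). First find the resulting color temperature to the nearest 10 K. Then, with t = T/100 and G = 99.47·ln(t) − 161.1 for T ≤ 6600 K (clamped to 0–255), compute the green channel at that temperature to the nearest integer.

175

M_in = 10⁶/6504 = 153.75; M_out = 153.75 + (+189) = 342.75.
T_out = 10⁶/342.75 = 2917.6 K → 2920 K; t = 29.2.
G = 99.47·ln 29.2 − 161.1 = 99.47·3.3742 − 161.1 = 174.529.
Rounded: 175.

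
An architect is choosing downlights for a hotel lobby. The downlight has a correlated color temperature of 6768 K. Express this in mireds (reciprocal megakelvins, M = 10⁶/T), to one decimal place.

M = 10⁶ / 6768 = 147.754 → 147.8 mireds.

147.8 mireds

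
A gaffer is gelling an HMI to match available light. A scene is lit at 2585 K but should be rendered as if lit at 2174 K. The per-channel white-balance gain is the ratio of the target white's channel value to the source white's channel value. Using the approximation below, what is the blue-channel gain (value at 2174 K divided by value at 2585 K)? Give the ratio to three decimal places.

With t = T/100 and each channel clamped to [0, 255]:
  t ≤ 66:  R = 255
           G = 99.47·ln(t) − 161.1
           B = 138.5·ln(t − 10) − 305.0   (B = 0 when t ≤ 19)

0.465

At 2585 K (t = 25.85):
  B = 138.5·ln(25.85 − 10) − 305.0 = 138.5·ln 15.85 − 305.0 = 138.5·2.7632 − 305.0 = 77.699.
At 2174 K (t = 21.74):
  B = 138.5·ln(21.74 − 10) − 305.0 = 138.5·ln 11.74 − 305.0 = 138.5·2.4630 − 305.0 = 36.126.
Gain = 36.126 / 77.699 = 0.4649 → 0.465.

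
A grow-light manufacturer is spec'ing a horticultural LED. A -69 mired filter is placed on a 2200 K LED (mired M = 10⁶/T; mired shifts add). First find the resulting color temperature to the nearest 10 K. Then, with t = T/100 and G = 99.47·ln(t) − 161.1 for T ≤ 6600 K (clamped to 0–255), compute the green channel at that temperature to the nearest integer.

M_in = 10⁶/2200 = 454.55; M_out = 454.55 + (-69) = 385.55.
T_out = 10⁶/385.55 = 2593.7 K → 2590 K; t = 25.9.
G = 99.47·ln 25.9 − 161.1 = 99.47·3.2542 − 161.1 = 162.600.
Rounded: 163.

163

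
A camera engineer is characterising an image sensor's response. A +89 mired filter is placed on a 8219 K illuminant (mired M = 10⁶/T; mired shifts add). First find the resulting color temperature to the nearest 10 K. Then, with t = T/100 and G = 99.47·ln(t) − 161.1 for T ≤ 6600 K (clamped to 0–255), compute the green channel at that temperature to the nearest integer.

M_in = 10⁶/8219 = 121.67; M_out = 121.67 + (+89) = 210.67.
T_out = 10⁶/210.67 = 4746.8 K → 4750 K; t = 47.5.
G = 99.47·ln 47.5 − 161.1 = 99.47·3.8607 − 161.1 = 222.927.
Rounded: 223.

223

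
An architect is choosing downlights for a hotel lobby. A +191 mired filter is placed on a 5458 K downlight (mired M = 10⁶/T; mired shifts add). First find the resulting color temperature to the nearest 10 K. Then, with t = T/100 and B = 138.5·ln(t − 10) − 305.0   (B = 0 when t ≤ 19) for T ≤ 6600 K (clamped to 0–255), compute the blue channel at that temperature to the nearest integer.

M_in = 10⁶/5458 = 183.22; M_out = 183.22 + (+191) = 374.22.
T_out = 10⁶/374.22 = 2672.2 K → 2670 K; t = 26.7.
B = 138.5·ln(26.7 − 10) − 305.0 = 138.5·ln 16.7 − 305.0 = 138.5·2.8154 − 305.0 = 84.934.
Rounded: 85.

85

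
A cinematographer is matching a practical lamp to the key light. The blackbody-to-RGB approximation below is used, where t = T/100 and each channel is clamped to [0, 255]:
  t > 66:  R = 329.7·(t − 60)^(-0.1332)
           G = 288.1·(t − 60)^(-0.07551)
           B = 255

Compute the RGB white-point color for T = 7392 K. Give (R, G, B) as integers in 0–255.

(232, 236, 255)

t = 7392/100 = 73.92; the t > 66 branch applies.
R = 329.7·(73.92 − 60)^(-0.1332) = 329.7·13.92^(-0.1332) = 329.7·0.70415 = 232.159.
G = 288.1·(73.92 − 60)^(-0.07551) = 288.1·13.92^(-0.07551) = 288.1·0.81968 = 236.150.
B = 255 by definition for t > 66.
Rounded: (232, 236, 255).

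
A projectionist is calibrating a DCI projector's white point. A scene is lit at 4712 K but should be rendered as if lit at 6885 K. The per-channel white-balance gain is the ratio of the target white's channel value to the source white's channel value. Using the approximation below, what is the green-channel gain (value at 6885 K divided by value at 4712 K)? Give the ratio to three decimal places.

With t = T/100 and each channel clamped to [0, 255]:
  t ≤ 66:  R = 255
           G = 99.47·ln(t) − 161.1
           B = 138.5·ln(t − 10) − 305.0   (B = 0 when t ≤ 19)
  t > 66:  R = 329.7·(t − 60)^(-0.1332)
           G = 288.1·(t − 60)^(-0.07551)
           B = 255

1.100

At 4712 K (t = 47.12):
  G = 99.47·ln 47.12 − 161.1 = 99.47·3.8527 − 161.1 = 222.128.
At 6885 K (t = 68.85):
  G = 288.1·(68.85 − 60)^(-0.07551) = 288.1·8.85^(-0.07551) = 288.1·0.84820 = 244.365.
Gain = 244.365 / 222.128 = 1.1001 → 1.100.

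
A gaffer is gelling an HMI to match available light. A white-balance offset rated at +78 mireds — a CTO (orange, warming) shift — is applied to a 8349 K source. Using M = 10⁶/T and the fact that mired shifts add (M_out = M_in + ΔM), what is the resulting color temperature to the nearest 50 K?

5050 K

M_in = 10⁶/8349 = 119.77 mireds.
M_out = 119.77 + (+78) = 197.77 mireds.
T_out = 10⁶/197.77 = 5056.3 K → 5050 K.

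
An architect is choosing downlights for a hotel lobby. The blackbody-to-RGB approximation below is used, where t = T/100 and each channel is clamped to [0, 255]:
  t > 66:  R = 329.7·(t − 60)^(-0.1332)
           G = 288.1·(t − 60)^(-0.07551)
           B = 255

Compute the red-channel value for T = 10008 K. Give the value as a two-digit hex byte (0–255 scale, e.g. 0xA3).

0xCA

t = 10008/100 = 100.08; the t > 66 branch applies.
R = 329.7·(100.08 − 60)^(-0.1332) = 329.7·40.08^(-0.1332) = 329.7·0.61163 = 201.655.
Rounded: 202; in hex, 0xCA.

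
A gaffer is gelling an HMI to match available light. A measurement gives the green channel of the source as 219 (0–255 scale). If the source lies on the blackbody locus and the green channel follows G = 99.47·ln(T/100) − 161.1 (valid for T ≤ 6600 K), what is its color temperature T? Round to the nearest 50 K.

4550 K

ln t = (219 + 161.1) / 99.47 = 3.8213.
t = e^3.8213 = 45.661.
T = 100·t = 4566 K → 4550 K to the nearest 50 K.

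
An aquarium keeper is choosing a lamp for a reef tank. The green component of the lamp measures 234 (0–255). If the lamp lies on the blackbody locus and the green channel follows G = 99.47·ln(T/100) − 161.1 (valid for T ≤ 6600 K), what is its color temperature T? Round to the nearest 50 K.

ln t = (234 + 161.1) / 99.47 = 3.9721.
t = e^3.9721 = 53.093.
T = 100·t = 5309 K → 5300 K to the nearest 50 K.

5300 K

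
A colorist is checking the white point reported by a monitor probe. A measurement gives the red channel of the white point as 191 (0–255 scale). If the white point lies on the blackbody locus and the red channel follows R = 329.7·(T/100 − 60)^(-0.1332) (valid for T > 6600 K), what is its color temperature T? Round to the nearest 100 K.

(t − 60)^(-0.1332) = 191/329.7 = 0.57931.
t − 60 = 0.57931^(1/-0.1332) = 0.57931^(-7.508) = 60.245, so t = 120.245.
T = 100·t = 12025 K → 12000 K to the nearest 100 K.

12000 K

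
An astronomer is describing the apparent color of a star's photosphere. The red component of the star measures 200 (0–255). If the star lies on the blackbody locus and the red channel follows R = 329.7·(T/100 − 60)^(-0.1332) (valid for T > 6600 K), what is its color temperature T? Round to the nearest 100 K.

(t − 60)^(-0.1332) = 200/329.7 = 0.60661.
t − 60 = 0.60661^(1/-0.1332) = 0.60661^(-7.508) = 42.638, so t = 102.638.
T = 100·t = 10264 K → 10300 K to the nearest 100 K.

10300 K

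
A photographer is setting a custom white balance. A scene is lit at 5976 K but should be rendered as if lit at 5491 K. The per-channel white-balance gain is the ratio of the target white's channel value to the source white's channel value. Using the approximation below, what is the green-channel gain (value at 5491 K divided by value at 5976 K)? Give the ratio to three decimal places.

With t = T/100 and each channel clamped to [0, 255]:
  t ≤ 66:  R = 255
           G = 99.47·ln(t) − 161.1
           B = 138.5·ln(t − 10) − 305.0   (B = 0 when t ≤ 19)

At 5976 K (t = 59.76):
  G = 99.47·ln 59.76 − 161.1 = 99.47·4.0903 − 161.1 = 245.766.
At 5491 K (t = 54.91):
  G = 99.47·ln 54.91 − 161.1 = 99.47·4.0057 − 161.1 = 237.347.
Gain = 237.347 / 245.766 = 0.9657 → 0.966.

0.966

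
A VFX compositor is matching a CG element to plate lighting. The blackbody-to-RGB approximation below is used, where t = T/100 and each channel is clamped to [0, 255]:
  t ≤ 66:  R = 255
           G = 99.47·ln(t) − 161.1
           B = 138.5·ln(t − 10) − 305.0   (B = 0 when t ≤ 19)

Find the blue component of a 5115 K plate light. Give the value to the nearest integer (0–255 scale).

210

t = 5115/100 = 51.15; the t ≤ 66 branch applies.
B = 138.5·ln(51.15 − 10) − 305.0 = 138.5·ln 41.15 − 305.0 = 138.5·3.7172 − 305.0 = 209.836.
Rounded: 210.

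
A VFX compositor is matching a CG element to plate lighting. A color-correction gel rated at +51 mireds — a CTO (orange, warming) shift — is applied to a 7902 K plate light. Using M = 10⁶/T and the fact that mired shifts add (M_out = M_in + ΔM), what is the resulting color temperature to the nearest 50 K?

M_in = 10⁶/7902 = 126.55 mireds.
M_out = 126.55 + (+51) = 177.55 mireds.
T_out = 10⁶/177.55 = 5632.2 K → 5650 K.

5650 K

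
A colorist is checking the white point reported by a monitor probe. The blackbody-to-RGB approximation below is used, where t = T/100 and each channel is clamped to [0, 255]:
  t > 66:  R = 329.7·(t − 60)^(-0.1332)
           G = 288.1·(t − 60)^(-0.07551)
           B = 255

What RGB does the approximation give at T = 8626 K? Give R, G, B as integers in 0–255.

R=213, G=225, B=255

t = 8626/100 = 86.26; the t > 66 branch applies.
R = 329.7·(86.26 − 60)^(-0.1332) = 329.7·26.26^(-0.1332) = 329.7·0.64707 = 213.338.
G = 288.1·(86.26 − 60)^(-0.07551) = 288.1·26.26^(-0.07551) = 288.1·0.78132 = 225.098.
B = 255 by definition for t > 66.
Rounded: (213, 225, 255).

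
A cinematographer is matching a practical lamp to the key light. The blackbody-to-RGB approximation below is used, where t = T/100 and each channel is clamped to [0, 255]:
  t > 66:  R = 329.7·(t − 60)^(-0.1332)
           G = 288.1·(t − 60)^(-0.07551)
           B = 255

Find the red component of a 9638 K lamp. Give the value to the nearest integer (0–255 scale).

204

t = 9638/100 = 96.38; the t > 66 branch applies.
R = 329.7·(96.38 − 60)^(-0.1332) = 329.7·36.38^(-0.1332) = 329.7·0.61957 = 204.274.
Rounded: 204.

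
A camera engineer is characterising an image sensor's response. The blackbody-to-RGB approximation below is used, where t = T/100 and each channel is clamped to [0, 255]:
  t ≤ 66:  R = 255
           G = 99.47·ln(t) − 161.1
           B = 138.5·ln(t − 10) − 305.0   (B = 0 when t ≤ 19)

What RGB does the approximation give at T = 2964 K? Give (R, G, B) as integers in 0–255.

t = 2964/100 = 29.64; the t ≤ 66 branch applies.
R = 255 by definition for t ≤ 66.
G = 99.47·ln 29.64 − 161.1 = 99.47·3.3891 − 161.1 = 176.016.
B = 138.5·ln(29.64 − 10) − 305.0 = 138.5·ln 19.64 − 305.0 = 138.5·2.9776 − 305.0 = 107.393.
Rounded: (255, 176, 107).

(255, 176, 107)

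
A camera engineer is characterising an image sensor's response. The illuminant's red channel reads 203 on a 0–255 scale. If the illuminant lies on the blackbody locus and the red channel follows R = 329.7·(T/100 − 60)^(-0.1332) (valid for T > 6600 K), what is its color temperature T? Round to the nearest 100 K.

(t − 60)^(-0.1332) = 203/329.7 = 0.61571.
t − 60 = 0.61571^(1/-0.1332) = 0.61571^(-7.508) = 38.129, so t = 98.129.
T = 100·t = 9813 K → 9800 K to the nearest 100 K.

9800 K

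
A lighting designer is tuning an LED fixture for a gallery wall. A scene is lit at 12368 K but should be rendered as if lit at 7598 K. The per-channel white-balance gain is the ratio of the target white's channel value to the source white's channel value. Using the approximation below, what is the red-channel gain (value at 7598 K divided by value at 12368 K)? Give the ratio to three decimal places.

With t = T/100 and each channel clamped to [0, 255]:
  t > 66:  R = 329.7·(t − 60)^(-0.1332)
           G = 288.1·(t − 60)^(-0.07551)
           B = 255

At 12368 K (t = 123.68):
  R = 329.7·(123.68 − 60)^(-0.1332) = 329.7·63.68^(-0.1332) = 329.7·0.57505 = 189.595.
At 7598 K (t = 75.98):
  R = 329.7·(75.98 − 60)^(-0.1332) = 329.7·15.98^(-0.1332) = 329.7·0.69133 = 227.931.
Gain = 227.931 / 189.595 = 1.2022 → 1.202.

1.202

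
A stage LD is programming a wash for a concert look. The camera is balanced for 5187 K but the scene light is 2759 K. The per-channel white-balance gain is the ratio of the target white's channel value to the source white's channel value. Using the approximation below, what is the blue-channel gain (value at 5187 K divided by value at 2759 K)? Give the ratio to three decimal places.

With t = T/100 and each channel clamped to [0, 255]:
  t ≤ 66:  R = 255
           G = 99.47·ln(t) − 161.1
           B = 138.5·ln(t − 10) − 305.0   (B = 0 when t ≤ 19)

2.304

At 2759 K (t = 27.59):
  B = 138.5·ln(27.59 − 10) − 305.0 = 138.5·ln 17.59 − 305.0 = 138.5·2.8673 − 305.0 = 92.125.
At 5187 K (t = 51.87):
  B = 138.5·ln(51.87 − 10) − 305.0 = 138.5·ln 41.87 − 305.0 = 138.5·3.7346 − 305.0 = 212.238.
Gain = 212.238 / 92.125 = 2.3038 → 2.304.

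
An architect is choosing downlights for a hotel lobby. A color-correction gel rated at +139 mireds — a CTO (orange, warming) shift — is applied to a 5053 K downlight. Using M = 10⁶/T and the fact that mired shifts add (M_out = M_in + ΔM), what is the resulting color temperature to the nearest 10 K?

2970 K

M_in = 10⁶/5053 = 197.90 mireds.
M_out = 197.90 + (+139) = 336.90 mireds.
T_out = 10⁶/336.90 = 2968.2 K → 2970 K.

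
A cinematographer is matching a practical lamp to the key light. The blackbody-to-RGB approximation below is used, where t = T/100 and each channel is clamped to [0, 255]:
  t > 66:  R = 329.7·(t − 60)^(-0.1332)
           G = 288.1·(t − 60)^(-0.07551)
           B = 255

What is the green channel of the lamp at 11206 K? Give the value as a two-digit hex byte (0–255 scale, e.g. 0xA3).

0xD6

t = 11206/100 = 112.06; the t > 66 branch applies.
G = 288.1·(112.06 − 60)^(-0.07551) = 288.1·52.06^(-0.07551) = 288.1·0.74197 = 213.762.
Rounded: 214; in hex, 0xD6.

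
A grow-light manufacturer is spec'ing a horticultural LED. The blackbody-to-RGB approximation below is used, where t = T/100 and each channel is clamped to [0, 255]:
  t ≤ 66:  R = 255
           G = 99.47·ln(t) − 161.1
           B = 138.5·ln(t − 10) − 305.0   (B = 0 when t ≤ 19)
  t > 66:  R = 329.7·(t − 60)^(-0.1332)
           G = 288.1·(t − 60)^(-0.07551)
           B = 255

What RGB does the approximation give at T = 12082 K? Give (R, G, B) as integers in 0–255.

(191, 211, 255)

t = 12082/100 = 120.82; the t > 66 branch applies.
R = 329.7·(120.82 − 60)^(-0.1332) = 329.7·60.82^(-0.1332) = 329.7·0.57858 = 190.759.
G = 288.1·(120.82 − 60)^(-0.07551) = 288.1·60.82^(-0.07551) = 288.1·0.73331 = 211.266.
B = 255 by definition for t > 66.
Rounded: (191, 211, 255).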